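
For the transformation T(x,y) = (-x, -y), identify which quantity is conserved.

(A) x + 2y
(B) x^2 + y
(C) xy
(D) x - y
C

An expression E(x,y) is invariant under T if E(T(x,y)) = E(x,y). Here T(x,y) = (-x, -y).
Substitute the transformed coordinates into each option and compare with the original:
(A) x + 2y  ->  (-x) + 2(-y) = -x - 2y   [differs from x + 2y: not invariant]
(B) x^2 + y  ->  (-x)^2 + (-y) = x^2 - y   [differs from x^2 + y: not invariant]
(C) xy  ->  (-x)(-y) = xy   [equals xy: invariant]
(D) x - y  ->  (-x) - (-y) = -x + y   [differs from x - y: not invariant]

Only option (C), xy, is unchanged by the transformation.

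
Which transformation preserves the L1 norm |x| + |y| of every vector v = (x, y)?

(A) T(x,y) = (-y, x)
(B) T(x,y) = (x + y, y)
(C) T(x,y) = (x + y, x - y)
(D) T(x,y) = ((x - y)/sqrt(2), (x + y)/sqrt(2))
A

A transformation preserves a norm if ||T(v)|| = ||v|| for every v; a single vector where the norm changes rules an option out.

(A) T(x,y) = (-y, x): preserves the norm -- it only permutes the coordinates and/or flips signs, which leaves |x| + |y| unchanged.
(B) T(x,y) = (x + y, y): v = (0, 1) has norm |0| + |1| = 1, but T(v) = (1, 1) has norm 2 -- not preserved.
(C) T(x,y) = (x + y, x - y): v = (1, 0) has norm |1| + |0| = 1, but T(v) = (1, 1) has norm 2 -- not preserved.
(D) T(x,y) = ((x - y)/sqrt(2), (x + y)/sqrt(2)): v = (1, 0) has norm |1| + |0| = 1, but T(v) = (sqrt(2)/2, sqrt(2)/2) has norm sqrt(2) -- not preserved.

Therefore the answer is (A).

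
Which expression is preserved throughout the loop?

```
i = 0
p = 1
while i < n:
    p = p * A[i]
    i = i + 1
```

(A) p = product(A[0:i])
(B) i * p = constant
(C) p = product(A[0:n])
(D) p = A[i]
A

A loop invariant must hold before the first iteration and be re-established by every execution of the body.

(A) p = product(A[0:i]): Initially i = 0 and p = 1 = product of the empty slice A[0:0]. If p = product(A[0:i]) holds at the top of an iteration, the body sets p to product(A[0:i]) * A[i] = product(A[0:i+1]) and then i to i+1, so the property is restored. At exit i = n, giving p = product(A[0:n]).

The other options fail:
(B) i * p = constant: initially i * p = 0, but after one iteration it is 1 * A[0], which is nonzero in general.
(C) p = product(A[0:n]): false before the loop (p = 1, not the full product) -- it only becomes true at exit.
(D) p = A[i]: after the first iteration p = A[0] but i = 1; in general p is a product of several elements, not a single one.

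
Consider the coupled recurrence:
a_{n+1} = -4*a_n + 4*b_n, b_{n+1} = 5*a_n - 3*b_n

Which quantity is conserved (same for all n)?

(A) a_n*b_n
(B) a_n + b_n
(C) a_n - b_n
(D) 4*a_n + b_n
B

Replace a_n by a_{n+1} = -4*a_n + 4*b_n and b_n by b_{n+1} = 5*a_n - 3*b_n in each option and simplify:
(A) a_n*b_n  ->  (-4*a_n + 4*b_n)*(5*a_n - 3*b_n) = -20*a_n^2 + 32*a_n*b_n - 12*b_n^2   [not conserved]
(B) a_n + b_n  ->  (-4*a_n + 4*b_n) + (5*a_n - 3*b_n) = a_n + b_n   [conserved]
(C) a_n - b_n  ->  (-4*a_n + 4*b_n) - (5*a_n - 3*b_n) = -9*a_n + 7*b_n   [not conserved]
(D) 4*a_n + b_n  ->  4*(-4*a_n + 4*b_n) + (5*a_n - 3*b_n) = -11*a_n + 13*b_n   [not conserved]

Only (B) a_n + b_n returns to itself after one step, so it is the conserved quantity.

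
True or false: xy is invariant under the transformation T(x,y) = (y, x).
True

Substitute T(x,y) = (y, x) into the expression and compare with the original.

Original: xy
After applying T: (y)(x) = xy

This is identical to the original xy, so the expression is invariant.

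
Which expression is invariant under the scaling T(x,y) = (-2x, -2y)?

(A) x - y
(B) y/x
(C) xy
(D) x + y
B

Under the uniform scaling T(x,y) = (-2x, -2y):
Substitute the transformed coordinates into each option and compare with the original:
(A) x - y  ->  (-2x) - (-2y) = -2x + 2y   [differs from x - y: not invariant]
(B) y/x  ->  (-2y)/(-2x) = y/x   [equals y/x: invariant]
(C) xy  ->  (-2x)(-2y) = 4xy   [differs from xy: not invariant]
(D) x + y  ->  (-2x) + (-2y) = -2x - 2y   [differs from x + y: not invariant]

Only option (B), y/x, is unchanged by the transformation.
The common factor -2 cancels in a ratio of coordinates, while sums, products and sums of squares pick up factors of -2 or 4.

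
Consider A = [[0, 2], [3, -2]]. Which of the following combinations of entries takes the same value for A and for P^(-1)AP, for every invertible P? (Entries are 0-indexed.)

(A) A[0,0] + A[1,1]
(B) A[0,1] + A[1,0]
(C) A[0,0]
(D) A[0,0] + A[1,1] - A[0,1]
A

A[0,0] + A[1,1] is the trace of A. By the cyclic property of the trace, tr(P^(-1)AP) = tr(APP^(-1)) = tr(A), so it is the same for every matrix similar to A.

The other combinations are not similarity invariants. For example, take P = [[2, 1], [1, 1]] (det P = 1), so P^(-1) = [[1, -1], [-1, 2]] and
B = P^(-1)AP = [[-2, 1], [6, 0]].
Evaluating each option on A and on B:
(A) A[0,0] + A[1,1]: -2 for A, -2 for B -> unchanged
(B) A[0,1] + A[1,0]: 5 for A, 7 for B -> changes
(C) A[0,0]: 0 for A, -2 for B -> changes
(D) A[0,0] + A[1,1] - A[0,1]: -4 for A, -3 for B -> changes

Only (A) A[0,0] + A[1,1] = -2 survives (and it does so for every P, not just this one), so it is the invariant.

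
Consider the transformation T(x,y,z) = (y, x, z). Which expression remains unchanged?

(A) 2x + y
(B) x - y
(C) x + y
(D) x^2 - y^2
C

Apply T(x,y,z) = (y, x, z) to each option, i.e. replace (x, y, z) by the transformed coordinates.
Substitute the transformed coordinates into each option and compare with the original:
(A) 2x + y  ->  2(y) + (x) = x + 2y   [differs from 2x + y: not invariant]
(B) x - y  ->  (y) - (x) = -x + y   [differs from x - y: not invariant]
(C) x + y  ->  (y) + (x) = x + y   [equals x + y: invariant]
(D) x^2 - y^2  ->  (y)^2 - (x)^2 = -x^2 + y^2   [differs from x^2 - y^2: not invariant]

Only option (C), x + y, is unchanged by the transformation.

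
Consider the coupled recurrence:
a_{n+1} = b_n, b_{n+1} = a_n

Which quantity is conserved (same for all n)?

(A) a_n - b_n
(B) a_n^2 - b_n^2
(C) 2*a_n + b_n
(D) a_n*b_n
D

Replace a_n by a_{n+1} = b_n and b_n by b_{n+1} = a_n in each option and simplify:
(A) a_n - b_n  ->  (b_n) - (a_n) = -a_n + b_n   [not conserved]
(B) a_n^2 - b_n^2  ->  (b_n)^2 - (a_n)^2 = -a_n^2 + b_n^2   [not conserved]
(C) 2*a_n + b_n  ->  2*(b_n) + (a_n) = a_n + 2*b_n   [not conserved]
(D) a_n*b_n  ->  (b_n)*(a_n) = a_n*b_n   [conserved]

Only (D) a_n*b_n returns to itself after one step, so it is the conserved quantity.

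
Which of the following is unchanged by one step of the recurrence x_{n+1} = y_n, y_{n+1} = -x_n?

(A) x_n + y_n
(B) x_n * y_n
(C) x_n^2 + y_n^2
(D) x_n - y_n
C

For the recurrence x_{n+1} = y_n, y_{n+1} = -x_n:

x_{n+1}^2 + y_{n+1}^2 = y_n^2 + (-x_n)^2 = x_n^2 + y_n^2
The sum of squares is conserved (like energy in a harmonic oscillator).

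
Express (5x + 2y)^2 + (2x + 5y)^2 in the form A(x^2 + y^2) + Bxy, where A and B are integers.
29(x^2 + y^2) + 40xy

Expanding: (5x + 2y)^2 = 25x^2 + 20xy + 4y^2
(2x + 5y)^2 = 4x^2 + 20xy + 25y^2
Sum = (25+4)(x^2+y^2) + 40xy = 29(x^2 + y^2) + 40xy
This is symmetric in x and y.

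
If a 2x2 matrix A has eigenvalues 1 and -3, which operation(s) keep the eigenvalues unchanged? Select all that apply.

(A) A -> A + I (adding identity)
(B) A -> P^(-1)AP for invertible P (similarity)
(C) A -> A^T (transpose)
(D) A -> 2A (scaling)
B and C

Eigenvalues are preserved by:
1. Similarity transformations: A -> P^(-1)AP (same characteristic polynomial)
2. Transpose: A^T has the same eigenvalues as A

Eigenvalues are NOT preserved by:
- Adding identity: eigenvalues become 1+1, -3+1
- Scaling: eigenvalues become 2, -6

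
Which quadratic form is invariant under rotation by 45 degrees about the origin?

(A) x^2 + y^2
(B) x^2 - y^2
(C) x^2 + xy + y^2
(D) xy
A

Rotation by 45 degrees sends (x, y) to (sqrt(2)x/2 - sqrt(2)y/2, sqrt(2)x/2 + sqrt(2)y/2).
Substitute the transformed coordinates into each option and compare with the original:
(A) x^2 + y^2  ->  (sqrt(2)x/2 - sqrt(2)y/2)^2 + (sqrt(2)x/2 + sqrt(2)y/2)^2 = x^2 + y^2   [equals x^2 + y^2: invariant]
(B) x^2 - y^2  ->  (sqrt(2)x/2 - sqrt(2)y/2)^2 - (sqrt(2)x/2 + sqrt(2)y/2)^2 = -2xy   [differs from x^2 - y^2: not invariant]
(C) x^2 + xy + y^2  ->  (sqrt(2)x/2 - sqrt(2)y/2)^2 + (sqrt(2)x/2 - sqrt(2)y/2)(sqrt(2)x/2 + sqrt(2)y/2) + (sqrt(2)x/2 + sqrt(2)y/2)^2 = 3x^2/2 + y^2/2   [differs from x^2 + xy + y^2: not invariant]
(D) xy  ->  (sqrt(2)x/2 - sqrt(2)y/2)(sqrt(2)x/2 + sqrt(2)y/2) = x^2/2 - y^2/2   [differs from xy: not invariant]

Only option (A), x^2 + y^2, is unchanged by the transformation.
x^2 + y^2 is the squared distance from the origin, which rotations preserve.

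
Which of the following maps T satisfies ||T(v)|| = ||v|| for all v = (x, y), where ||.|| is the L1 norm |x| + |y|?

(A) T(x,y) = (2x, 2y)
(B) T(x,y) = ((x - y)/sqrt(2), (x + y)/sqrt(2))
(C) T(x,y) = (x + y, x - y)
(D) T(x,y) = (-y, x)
D

A transformation preserves a norm if ||T(v)|| = ||v|| for every v; a single vector where the norm changes rules an option out.

(A) T(x,y) = (2x, 2y): v = (1, 0) has norm |1| + |0| = 1, but T(v) = (2, 0) has norm 2 -- not preserved.
(B) T(x,y) = ((x - y)/sqrt(2), (x + y)/sqrt(2)): v = (1, 0) has norm |1| + |0| = 1, but T(v) = (sqrt(2)/2, sqrt(2)/2) has norm sqrt(2) -- not preserved.
(C) T(x,y) = (x + y, x - y): v = (1, 0) has norm |1| + |0| = 1, but T(v) = (1, 1) has norm 2 -- not preserved.
(D) T(x,y) = (-y, x): preserves the norm -- it only permutes the coordinates and/or flips signs, which leaves |x| + |y| unchanged.

Therefore the answer is (D).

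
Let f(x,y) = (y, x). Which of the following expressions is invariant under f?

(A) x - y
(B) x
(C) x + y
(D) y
C

For f(x,y) = (y, x):
After applying f: x' = y, y' = x. So x' + y' = y + x = x + y.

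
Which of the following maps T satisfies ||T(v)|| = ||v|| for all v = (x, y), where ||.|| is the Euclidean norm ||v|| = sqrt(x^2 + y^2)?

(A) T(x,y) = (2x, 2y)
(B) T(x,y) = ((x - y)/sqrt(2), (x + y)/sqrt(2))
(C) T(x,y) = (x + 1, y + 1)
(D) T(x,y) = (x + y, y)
B

A transformation preserves a norm if ||T(v)|| = ||v|| for every v; a single vector where the norm changes rules an option out.

(A) T(x,y) = (2x, 2y): v = (1, 0) has norm sqrt((1)^2 + (0)^2) = 1, but T(v) = (2, 0) has norm 2 -- not preserved.
(B) T(x,y) = ((x - y)/sqrt(2), (x + y)/sqrt(2)): preserves the norm -- it is an orthogonal map (a rotation/reflection), and (sqrt(2)(x - y)/2)^2 + (sqrt(2)(x + y)/2)^2 simplifies to x^2 + y^2.
(C) T(x,y) = (x + 1, y + 1): v = (1, 0) has norm sqrt((1)^2 + (0)^2) = 1, but T(v) = (2, 1) has norm sqrt(5) -- not preserved.
(D) T(x,y) = (x + y, y): v = (0, 1) has norm sqrt((0)^2 + (1)^2) = 1, but T(v) = (1, 1) has norm sqrt(2) -- not preserved.

Therefore the answer is (B).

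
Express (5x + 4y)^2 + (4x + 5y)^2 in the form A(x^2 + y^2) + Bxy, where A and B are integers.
41(x^2 + y^2) + 80xy

Expanding: (5x + 4y)^2 = 25x^2 + 40xy + 16y^2
(4x + 5y)^2 = 16x^2 + 40xy + 25y^2
Sum = (25+16)(x^2+y^2) + 80xy = 41(x^2 + y^2) + 80xy
This is symmetric in x and y.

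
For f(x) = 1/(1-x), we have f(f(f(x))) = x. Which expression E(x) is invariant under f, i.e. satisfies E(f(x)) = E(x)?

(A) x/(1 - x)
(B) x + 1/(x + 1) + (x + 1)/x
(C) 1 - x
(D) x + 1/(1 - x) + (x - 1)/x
D

Replace x by f(x) = 1/(1 - x) in each option and simplify. As a quick numerical cross-check, also compare E(5) with E(f(5)) = E(-1/4).

(A) x/(1 - x)  ->  (1/(1 - x))/(1 - (1/(1 - x))) = -1/x; check: E(5) = -5/4 but E(-1/4) = -1/5.   [not invariant]
(B) x + 1/(x + 1) + (x + 1)/x  ->  (1/(1 - x)) + 1/((1/(1 - x)) + 1) + ((1/(1 - x)) + 1)/(1/(1 - x)) = (-x^3 + 6x^2 - 11x + 7)/(x^2 - 3x + 2); check: E(5) = 191/30 but E(-1/4) = -23/12.   [not invariant]
(C) 1 - x  ->  1 - (1/(1 - x)) = x/(x - 1); check: E(5) = -4 but E(-1/4) = 5/4.   [not invariant]
(D) x + 1/(1 - x) + (x - 1)/x  ->  (1/(1 - x)) + 1/(1 - (1/(1 - x))) + ((1/(1 - x)) - 1)/(1/(1 - x)), which simplifies back to x + 1/(1 - x) + (x - 1)/x; check: E(5) = 111/20, E(-1/4) = 111/20.   [invariant]

Only (D) is unchanged. Indeed f(f(x)) = 1/(1 - 1/(1-x)) = (1-x)/(-x) = (x-1)/x, so E(x) = x + f(x) + f(f(x)) is the sum over the whole 3-cycle; applying f just permutes the three terms cyclically (x -> f(x) -> f(f(x)) -> x), leaving the sum unchanged.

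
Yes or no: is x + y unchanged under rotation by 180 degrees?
No

Applying rotation by 180 degrees: x' = x*cos(180 degrees) - y*sin(180 degrees) = -x, y' = x*sin(180 degrees) + y*cos(180 degrees) = -y

Substituting into x + y:
(-x) + (-y)
= -x - y

This differs from the original expression x + y, so it is NOT invariant.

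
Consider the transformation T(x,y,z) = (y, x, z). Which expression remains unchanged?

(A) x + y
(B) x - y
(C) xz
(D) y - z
A

Apply T(x,y,z) = (y, x, z) to each option, i.e. replace (x, y, z) by the transformed coordinates.
Substitute the transformed coordinates into each option and compare with the original:
(A) x + y  ->  (y) + (x) = x + y   [equals x + y: invariant]
(B) x - y  ->  (y) - (x) = -x + y   [differs from x - y: not invariant]
(C) xz  ->  (y)(z) = yz   [differs from xz: not invariant]
(D) y - z  ->  (x) - (z) = x - z   [differs from y - z: not invariant]

Only option (A), x + y, is unchanged by the transformation.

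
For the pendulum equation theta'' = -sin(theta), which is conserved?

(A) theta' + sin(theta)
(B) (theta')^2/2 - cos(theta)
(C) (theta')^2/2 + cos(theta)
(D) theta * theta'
B

A first integral I satisfies dI/dt = 0 along every solution. Differentiate each option and use the equation of motion:
(A) d/dt[theta' + sin(theta)] = theta'' + cos(theta) theta' = -sin(theta) + theta' cos(theta), not identically 0
(B) d/dt[(theta')^2/2 - cos(theta)] = theta' theta'' + sin(theta) theta' = theta'(-sin(theta)) + theta' sin(theta) = 0
(C) d/dt[(theta')^2/2 + cos(theta)] = theta' theta'' - sin(theta) theta' = -2 theta' sin(theta), not identically 0
(D) d/dt[theta * theta'] = (theta')^2 + theta theta'' = (theta')^2 - theta sin(theta), not identically 0

Only (B) has zero time-derivative. This is the total energy: kinetic (theta')^2/2 plus potential -cos(theta).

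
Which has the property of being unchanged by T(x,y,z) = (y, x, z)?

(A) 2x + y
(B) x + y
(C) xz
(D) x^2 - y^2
B

Apply T(x,y,z) = (y, x, z) to each option, i.e. replace (x, y, z) by the transformed coordinates.
Substitute the transformed coordinates into each option and compare with the original:
(A) 2x + y  ->  2(y) + (x) = x + 2y   [differs from 2x + y: not invariant]
(B) x + y  ->  (y) + (x) = x + y   [equals x + y: invariant]
(C) xz  ->  (y)(z) = yz   [differs from xz: not invariant]
(D) x^2 - y^2  ->  (y)^2 - (x)^2 = -x^2 + y^2   [differs from x^2 - y^2: not invariant]

Only option (B), x + y, is unchanged by the transformation.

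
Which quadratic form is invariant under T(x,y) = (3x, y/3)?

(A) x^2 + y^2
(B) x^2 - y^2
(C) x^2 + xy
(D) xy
D

T multiplies x by 3 and divides y by 3.
Substitute the transformed coordinates into each option and compare with the original:
(A) x^2 + y^2  ->  (3x)^2 + (y/3)^2 = 9x^2 + y^2/9   [differs from x^2 + y^2: not invariant]
(B) x^2 - y^2  ->  (3x)^2 - (y/3)^2 = 9x^2 - y^2/9   [differs from x^2 - y^2: not invariant]
(C) x^2 + xy  ->  (3x)^2 + (3x)(y/3) = 9x^2 + xy   [differs from x^2 + xy: not invariant]
(D) xy  ->  (3x)(y/3) = xy   [equals xy: invariant]

Only option (D), xy, is unchanged by the transformation.
The factors 3 and 1/3 cancel only in the pure product xy.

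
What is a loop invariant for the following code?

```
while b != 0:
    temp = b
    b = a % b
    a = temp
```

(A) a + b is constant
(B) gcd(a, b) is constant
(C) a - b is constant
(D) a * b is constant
B

A loop invariant must hold before the first iteration and be re-established by every execution of the body.

(B) gcd(a, b) is constant: One iteration replaces (a, b) by (b, a mod b). Since a mod b = a - q*b for an integer q, any common divisor of a and b divides b and a mod b, and conversely; hence gcd(b, a mod b) = gcd(a, b). For instance (18, 8) -> (8, 2) keeps gcd = 2. At exit b = 0 and a = gcd of the original inputs.

The other options fail:
(A) a + b is constant: e.g. (a, b) = (18, 8) -> (8, 2): the sum goes from 26 to 10.
(C) a - b is constant: e.g. (a, b) = (18, 8) -> (8, 2): the difference goes from 10 to 6.
(D) a * b is constant: e.g. (a, b) = (18, 8) -> (8, 2): the product goes from 144 to 16.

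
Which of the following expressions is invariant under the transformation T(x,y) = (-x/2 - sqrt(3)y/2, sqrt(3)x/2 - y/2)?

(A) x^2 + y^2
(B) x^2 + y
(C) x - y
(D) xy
A

An expression E(x,y) is invariant under T if E(T(x,y)) = E(x,y). Here T(x,y) = (-x/2 - sqrt(3)y/2, sqrt(3)x/2 - y/2).
Substitute the transformed coordinates into each option and compare with the original:
(A) x^2 + y^2  ->  (-x/2 - sqrt(3)y/2)^2 + (sqrt(3)x/2 - y/2)^2 = x^2 + y^2   [equals x^2 + y^2: invariant]
(B) x^2 + y  ->  (-x/2 - sqrt(3)y/2)^2 + (sqrt(3)x/2 - y/2) = x^2/4 + sqrt(3)xy/2 + sqrt(3)x/2 + 3y^2/4 - y/2   [differs from x^2 + y: not invariant]
(C) x - y  ->  (-x/2 - sqrt(3)y/2) - (sqrt(3)x/2 - y/2) = -sqrt(3)x/2 - x/2 - sqrt(3)y/2 + y/2   [differs from x - y: not invariant]
(D) xy  ->  (-x/2 - sqrt(3)y/2)(sqrt(3)x/2 - y/2) = -sqrt(3)x^2/4 - xy/2 + sqrt(3)y^2/4   [differs from xy: not invariant]

Only option (A), x^2 + y^2, is unchanged by the transformation.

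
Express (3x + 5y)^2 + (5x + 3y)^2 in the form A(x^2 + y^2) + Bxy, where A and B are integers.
34(x^2 + y^2) + 60xy

Expanding: (3x + 5y)^2 = 9x^2 + 30xy + 25y^2
(5x + 3y)^2 = 25x^2 + 30xy + 9y^2
Sum = (9+25)(x^2+y^2) + 60xy = 34(x^2 + y^2) + 60xy
This is symmetric in x and y.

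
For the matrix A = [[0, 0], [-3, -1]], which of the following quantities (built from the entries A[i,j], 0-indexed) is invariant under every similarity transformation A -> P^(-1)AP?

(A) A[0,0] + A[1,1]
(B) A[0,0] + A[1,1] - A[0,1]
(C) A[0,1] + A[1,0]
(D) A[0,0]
A

A[0,0] + A[1,1] is the trace of A. By the cyclic property of the trace, tr(P^(-1)AP) = tr(APP^(-1)) = tr(A), so it is the same for every matrix similar to A.

The other combinations are not similarity invariants. For example, take P = [[1, -1], [0, 1]] (det P = 1), so P^(-1) = [[1, 1], [0, 1]] and
B = P^(-1)AP = [[-3, 2], [-3, 2]].
Evaluating each option on A and on B:
(A) A[0,0] + A[1,1]: -1 for A, -1 for B -> unchanged
(B) A[0,0] + A[1,1] - A[0,1]: -1 for A, -3 for B -> changes
(C) A[0,1] + A[1,0]: -3 for A, -1 for B -> changes
(D) A[0,0]: 0 for A, -3 for B -> changes

Only (A) A[0,0] + A[1,1] = -1 survives (and it does so for every P, not just this one), so it is the invariant.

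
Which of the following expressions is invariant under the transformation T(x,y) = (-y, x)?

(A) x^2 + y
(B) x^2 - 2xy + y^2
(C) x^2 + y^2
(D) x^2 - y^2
C

An expression E(x,y) is invariant under T if E(T(x,y)) = E(x,y). Here T(x,y) = (-y, x).
Substitute the transformed coordinates into each option and compare with the original:
(A) x^2 + y  ->  (-y)^2 + (x) = x + y^2   [differs from x^2 + y: not invariant]
(B) x^2 - 2xy + y^2  ->  (-y)^2 - 2(-y)(x) + (x)^2 = x^2 + 2xy + y^2   [differs from x^2 - 2xy + y^2: not invariant]
(C) x^2 + y^2  ->  (-y)^2 + (x)^2 = x^2 + y^2   [equals x^2 + y^2: invariant]
(D) x^2 - y^2  ->  (-y)^2 - (x)^2 = -x^2 + y^2   [differs from x^2 - y^2: not invariant]

Only option (C), x^2 + y^2, is unchanged by the transformation.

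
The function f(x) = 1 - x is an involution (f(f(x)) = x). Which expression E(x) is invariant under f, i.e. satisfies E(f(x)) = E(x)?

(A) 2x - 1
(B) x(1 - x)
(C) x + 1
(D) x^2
B

Replace x by f(x) = 1 - x in each option and simplify. As a quick numerical cross-check, also compare E(3) with E(f(3)) = E(-2).

(A) 2x - 1  ->  2(1 - x) - 1 = 1 - 2x; check: E(3) = 5 but E(-2) = -5.   [not invariant]
(B) x(1 - x)  ->  (1 - x)(1 - (1 - x)), which simplifies back to x(1 - x); check: E(3) = -6, E(-2) = -6.   [invariant]
(C) x + 1  ->  (1 - x) + 1 = 2 - x; check: E(3) = 4 but E(-2) = -1.   [not invariant]
(D) x^2  ->  (1 - x)^2 = (x - 1)^2; check: E(3) = 9 but E(-2) = 4.   [not invariant]

Only (B) is unchanged. E is symmetric under swapping x with f(x) = 1 - x, which is exactly what an involution does.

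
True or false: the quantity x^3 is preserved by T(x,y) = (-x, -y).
False

Substitute T(x,y) = (-x, -y) into the expression and compare with the original.

Original: x^3
After applying T: (-x)^3 = -x^3

This differs from the original x^3 (difference: -2x^3), so the expression is NOT invariant.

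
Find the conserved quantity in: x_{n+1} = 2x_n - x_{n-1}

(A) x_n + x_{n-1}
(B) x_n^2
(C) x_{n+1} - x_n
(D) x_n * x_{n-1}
C

For the recurrence x_{n+1} = 2x_n - x_{n-1}:

If x_{n+1} = 2x_n - x_{n-1}, then:
x_{n+1} - x_n = x_n - x_{n-1}
The first difference is constant throughout the sequence.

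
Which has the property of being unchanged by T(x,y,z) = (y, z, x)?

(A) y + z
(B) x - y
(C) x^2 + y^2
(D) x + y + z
D

Apply T(x,y,z) = (y, z, x) to each option, i.e. replace (x, y, z) by the transformed coordinates.
Substitute the transformed coordinates into each option and compare with the original:
(A) y + z  ->  (z) + (x) = x + z   [differs from y + z: not invariant]
(B) x - y  ->  (y) - (z) = y - z   [differs from x - y: not invariant]
(C) x^2 + y^2  ->  (y)^2 + (z)^2 = y^2 + z^2   [differs from x^2 + y^2: not invariant]
(D) x + y + z  ->  (y) + (z) + (x) = x + y + z   [equals x + y + z: invariant]

Only option (D), x + y + z, is unchanged by the transformation.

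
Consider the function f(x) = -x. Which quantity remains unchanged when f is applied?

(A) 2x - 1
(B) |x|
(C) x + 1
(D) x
B

For f(x) = -x:
Applying f replaces x by -x. Since |-x| = |x|, the absolute value is unchanged by f, whereas x -> -x, 2x - 1 -> -2x - 1 and x + 1 -> -x + 1 all change.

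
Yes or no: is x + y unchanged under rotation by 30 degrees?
No

Applying rotation by 30 degrees: x' = x*cos(30 degrees) - y*sin(30 degrees) = sqrt(3)x/2 - y/2, y' = x*sin(30 degrees) + y*cos(30 degrees) = x/2 + sqrt(3)y/2

Substituting into x + y:
(sqrt(3)x/2 - y/2) + (x/2 + sqrt(3)y/2)
= x/2 + sqrt(3)x/2 - y/2 + sqrt(3)y/2

This differs from the original expression x + y, so it is NOT invariant.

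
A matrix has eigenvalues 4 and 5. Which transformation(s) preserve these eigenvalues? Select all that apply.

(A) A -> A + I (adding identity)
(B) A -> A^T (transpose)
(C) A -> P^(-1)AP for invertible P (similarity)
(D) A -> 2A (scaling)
B and C

Eigenvalues are preserved by:
1. Similarity transformations: A -> P^(-1)AP (same characteristic polynomial)
2. Transpose: A^T has the same eigenvalues as A

Eigenvalues are NOT preserved by:
- Adding identity: eigenvalues become 4+1, 5+1
- Scaling: eigenvalues become 8, 10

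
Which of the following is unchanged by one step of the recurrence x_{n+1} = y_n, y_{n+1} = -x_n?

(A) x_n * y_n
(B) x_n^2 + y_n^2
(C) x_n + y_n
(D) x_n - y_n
B

For the recurrence x_{n+1} = y_n, y_{n+1} = -x_n:

x_{n+1}^2 + y_{n+1}^2 = y_n^2 + (-x_n)^2 = x_n^2 + y_n^2
The sum of squares is conserved (like energy in a harmonic oscillator).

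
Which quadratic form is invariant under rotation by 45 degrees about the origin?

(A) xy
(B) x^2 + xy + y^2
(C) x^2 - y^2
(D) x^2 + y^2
D

Rotation by 45 degrees sends (x, y) to (sqrt(2)x/2 - sqrt(2)y/2, sqrt(2)x/2 + sqrt(2)y/2).
Substitute the transformed coordinates into each option and compare with the original:
(A) xy  ->  (sqrt(2)x/2 - sqrt(2)y/2)(sqrt(2)x/2 + sqrt(2)y/2) = x^2/2 - y^2/2   [differs from xy: not invariant]
(B) x^2 + xy + y^2  ->  (sqrt(2)x/2 - sqrt(2)y/2)^2 + (sqrt(2)x/2 - sqrt(2)y/2)(sqrt(2)x/2 + sqrt(2)y/2) + (sqrt(2)x/2 + sqrt(2)y/2)^2 = 3x^2/2 + y^2/2   [differs from x^2 + xy + y^2: not invariant]
(C) x^2 - y^2  ->  (sqrt(2)x/2 - sqrt(2)y/2)^2 - (sqrt(2)x/2 + sqrt(2)y/2)^2 = -2xy   [differs from x^2 - y^2: not invariant]
(D) x^2 + y^2  ->  (sqrt(2)x/2 - sqrt(2)y/2)^2 + (sqrt(2)x/2 + sqrt(2)y/2)^2 = x^2 + y^2   [equals x^2 + y^2: invariant]

Only option (D), x^2 + y^2, is unchanged by the transformation.
x^2 + y^2 is the squared distance from the origin, which rotations preserve.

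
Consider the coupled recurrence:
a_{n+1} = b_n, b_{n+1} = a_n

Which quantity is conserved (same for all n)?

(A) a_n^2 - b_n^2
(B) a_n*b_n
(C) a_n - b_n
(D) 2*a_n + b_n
B

Replace a_n by a_{n+1} = b_n and b_n by b_{n+1} = a_n in each option and simplify:
(A) a_n^2 - b_n^2  ->  (b_n)^2 - (a_n)^2 = -a_n^2 + b_n^2   [not conserved]
(B) a_n*b_n  ->  (b_n)*(a_n) = a_n*b_n   [conserved]
(C) a_n - b_n  ->  (b_n) - (a_n) = -a_n + b_n   [not conserved]
(D) 2*a_n + b_n  ->  2*(b_n) + (a_n) = a_n + 2*b_n   [not conserved]

Only (B) a_n*b_n returns to itself after one step, so it is the conserved quantity.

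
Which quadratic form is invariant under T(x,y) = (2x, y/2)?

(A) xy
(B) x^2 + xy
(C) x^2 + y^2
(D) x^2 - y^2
A

T multiplies x by 2 and divides y by 2.
Substitute the transformed coordinates into each option and compare with the original:
(A) xy  ->  (2x)(y/2) = xy   [equals xy: invariant]
(B) x^2 + xy  ->  (2x)^2 + (2x)(y/2) = 4x^2 + xy   [differs from x^2 + xy: not invariant]
(C) x^2 + y^2  ->  (2x)^2 + (y/2)^2 = 4x^2 + y^2/4   [differs from x^2 + y^2: not invariant]
(D) x^2 - y^2  ->  (2x)^2 - (y/2)^2 = 4x^2 - y^2/4   [differs from x^2 - y^2: not invariant]

Only option (A), xy, is unchanged by the transformation.
The factors 2 and 1/2 cancel only in the pure product xy.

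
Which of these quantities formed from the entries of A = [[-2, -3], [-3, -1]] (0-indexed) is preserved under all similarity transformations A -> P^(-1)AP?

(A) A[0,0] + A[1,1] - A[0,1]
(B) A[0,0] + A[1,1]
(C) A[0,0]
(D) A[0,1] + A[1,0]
B

A[0,0] + A[1,1] is the trace of A. By the cyclic property of the trace, tr(P^(-1)AP) = tr(APP^(-1)) = tr(A), so it is the same for every matrix similar to A.

The other combinations are not similarity invariants. For example, take P = [[1, 2], [0, 1]] (det P = 1), so P^(-1) = [[1, -2], [0, 1]] and
B = P^(-1)AP = [[4, 7], [-3, -7]].
Evaluating each option on A and on B:
(A) A[0,0] + A[1,1] - A[0,1]: 0 for A, -10 for B -> changes
(B) A[0,0] + A[1,1]: -3 for A, -3 for B -> unchanged
(C) A[0,0]: -2 for A, 4 for B -> changes
(D) A[0,1] + A[1,0]: -6 for A, 4 for B -> changes

Only (B) A[0,0] + A[1,1] = -3 survives (and it does so for every P, not just this one), so it is the invariant.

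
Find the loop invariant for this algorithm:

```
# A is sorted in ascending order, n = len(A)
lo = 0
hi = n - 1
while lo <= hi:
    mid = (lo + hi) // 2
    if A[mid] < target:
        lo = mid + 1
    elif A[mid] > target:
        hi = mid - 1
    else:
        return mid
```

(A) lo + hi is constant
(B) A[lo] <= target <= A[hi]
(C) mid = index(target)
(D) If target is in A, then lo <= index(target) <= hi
D

A loop invariant must hold before the first iteration and be re-established by every execution of the body.

(D) If target is in A, then lo <= index(target) <= hi: Before the loop [lo, hi] = [0, n-1] covers every index. When A[mid] < target, sortedness puts target strictly to the right of mid, so setting lo = mid + 1 keeps index(target) in [lo, hi]; symmetrically for hi = mid - 1. Hence 'if target is in A then lo <= index(target) <= hi' holds after every iteration, and when lo > hi it proves target is absent.

The other options fail:
(A) lo + hi is constant: each iteration moves exactly one of lo, hi, so lo + hi changes (e.g. 0 + (n-1) becomes (mid+1) + (n-1)).
(B) A[lo] <= target <= A[hi]: fails when target is not in A (e.g. target < A[0] already violates it before the loop), so it is not maintained in general.
(C) mid = index(target): mid is just the current probe; it equals index(target) only on the iteration that returns.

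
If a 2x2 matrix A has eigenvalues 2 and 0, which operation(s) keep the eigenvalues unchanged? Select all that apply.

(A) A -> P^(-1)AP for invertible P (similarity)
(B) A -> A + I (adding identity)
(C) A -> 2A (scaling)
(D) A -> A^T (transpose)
A and D

Eigenvalues are preserved by:
1. Similarity transformations: A -> P^(-1)AP (same characteristic polynomial)
2. Transpose: A^T has the same eigenvalues as A

Eigenvalues are NOT preserved by:
- Adding identity: eigenvalues become 2+1, 0+1
- Scaling: eigenvalues become 4, 0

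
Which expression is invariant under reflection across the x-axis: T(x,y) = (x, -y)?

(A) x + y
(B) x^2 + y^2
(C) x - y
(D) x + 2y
B

The map is reflection across the x-axis: T(x,y) = (x, -y).
Substitute the transformed coordinates into each option and compare with the original:
(A) x + y  ->  (x) + (-y) = x - y   [differs from x + y: not invariant]
(B) x^2 + y^2  ->  (x)^2 + (-y)^2 = x^2 + y^2   [equals x^2 + y^2: invariant]
(C) x - y  ->  (x) - (-y) = x + y   [differs from x - y: not invariant]
(D) x + 2y  ->  (x) + 2(-y) = x - 2y   [differs from x + 2y: not invariant]

Only option (B), x^2 + y^2, is unchanged by the transformation.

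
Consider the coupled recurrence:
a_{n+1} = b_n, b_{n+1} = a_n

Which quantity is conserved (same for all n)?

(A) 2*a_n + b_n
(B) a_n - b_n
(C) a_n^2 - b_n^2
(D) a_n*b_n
D

Replace a_n by a_{n+1} = b_n and b_n by b_{n+1} = a_n in each option and simplify:
(A) 2*a_n + b_n  ->  2*(b_n) + (a_n) = a_n + 2*b_n   [not conserved]
(B) a_n - b_n  ->  (b_n) - (a_n) = -a_n + b_n   [not conserved]
(C) a_n^2 - b_n^2  ->  (b_n)^2 - (a_n)^2 = -a_n^2 + b_n^2   [not conserved]
(D) a_n*b_n  ->  (b_n)*(a_n) = a_n*b_n   [conserved]

Only (D) a_n*b_n returns to itself after one step, so it is the conserved quantity.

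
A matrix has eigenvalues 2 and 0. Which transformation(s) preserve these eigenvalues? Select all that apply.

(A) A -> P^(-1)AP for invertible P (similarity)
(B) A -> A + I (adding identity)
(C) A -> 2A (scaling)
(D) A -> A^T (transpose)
A and D

Eigenvalues are preserved by:
1. Similarity transformations: A -> P^(-1)AP (same characteristic polynomial)
2. Transpose: A^T has the same eigenvalues as A

Eigenvalues are NOT preserved by:
- Adding identity: eigenvalues become 2+1, 0+1
- Scaling: eigenvalues become 4, 0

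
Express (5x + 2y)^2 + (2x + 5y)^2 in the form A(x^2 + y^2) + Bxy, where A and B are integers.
29(x^2 + y^2) + 40xy

Expanding: (5x + 2y)^2 = 25x^2 + 20xy + 4y^2
(2x + 5y)^2 = 4x^2 + 20xy + 25y^2
Sum = (25+4)(x^2+y^2) + 40xy = 29(x^2 + y^2) + 40xy
This is symmetric in x and y.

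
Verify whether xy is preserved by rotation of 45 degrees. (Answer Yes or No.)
No

Applying rotation by 45 degrees: x' = x*cos(45 degrees) - y*sin(45 degrees) = sqrt(2)x/2 - sqrt(2)y/2, y' = x*sin(45 degrees) + y*cos(45 degrees) = sqrt(2)x/2 + sqrt(2)y/2

Substituting into xy:
(sqrt(2)x/2 - sqrt(2)y/2)(sqrt(2)x/2 + sqrt(2)y/2)
= x^2/2 - y^2/2

This differs from the original expression xy, so it is NOT invariant.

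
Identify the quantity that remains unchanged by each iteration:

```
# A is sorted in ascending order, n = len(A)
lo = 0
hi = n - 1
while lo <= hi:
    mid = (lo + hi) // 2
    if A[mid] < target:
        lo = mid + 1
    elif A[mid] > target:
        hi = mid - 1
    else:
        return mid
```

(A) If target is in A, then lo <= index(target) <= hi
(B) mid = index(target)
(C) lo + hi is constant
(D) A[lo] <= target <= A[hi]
A

A loop invariant must hold before the first iteration and be re-established by every execution of the body.

(A) If target is in A, then lo <= index(target) <= hi: Before the loop [lo, hi] = [0, n-1] covers every index. When A[mid] < target, sortedness puts target strictly to the right of mid, so setting lo = mid + 1 keeps index(target) in [lo, hi]; symmetrically for hi = mid - 1. Hence 'if target is in A then lo <= index(target) <= hi' holds after every iteration, and when lo > hi it proves target is absent.

The other options fail:
(B) mid = index(target): mid is just the current probe; it equals index(target) only on the iteration that returns.
(C) lo + hi is constant: each iteration moves exactly one of lo, hi, so lo + hi changes (e.g. 0 + (n-1) becomes (mid+1) + (n-1)).
(D) A[lo] <= target <= A[hi]: fails when target is not in A (e.g. target < A[0] already violates it before the loop), so it is not maintained in general.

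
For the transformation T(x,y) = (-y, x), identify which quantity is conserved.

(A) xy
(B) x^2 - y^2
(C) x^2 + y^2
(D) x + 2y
C

An expression E(x,y) is invariant under T if E(T(x,y)) = E(x,y). Here T(x,y) = (-y, x).
Substitute the transformed coordinates into each option and compare with the original:
(A) xy  ->  (-y)(x) = -xy   [differs from xy: not invariant]
(B) x^2 - y^2  ->  (-y)^2 - (x)^2 = -x^2 + y^2   [differs from x^2 - y^2: not invariant]
(C) x^2 + y^2  ->  (-y)^2 + (x)^2 = x^2 + y^2   [equals x^2 + y^2: invariant]
(D) x + 2y  ->  (-y) + 2(x) = 2x - y   [differs from x + 2y: not invariant]

Only option (C), x^2 + y^2, is unchanged by the transformation.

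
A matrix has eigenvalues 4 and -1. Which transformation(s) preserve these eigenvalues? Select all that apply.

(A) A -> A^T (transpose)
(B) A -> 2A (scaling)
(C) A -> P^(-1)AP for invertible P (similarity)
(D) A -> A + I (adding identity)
A and C

Eigenvalues are preserved by:
1. Similarity transformations: A -> P^(-1)AP (same characteristic polynomial)
2. Transpose: A^T has the same eigenvalues as A

Eigenvalues are NOT preserved by:
- Adding identity: eigenvalues become 4+1, -1+1
- Scaling: eigenvalues become 8, -2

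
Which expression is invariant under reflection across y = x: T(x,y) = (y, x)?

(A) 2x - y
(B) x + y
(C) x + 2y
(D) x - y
B

The map is reflection across y = x: T(x,y) = (y, x).
Substitute the transformed coordinates into each option and compare with the original:
(A) 2x - y  ->  2(y) - (x) = -x + 2y   [differs from 2x - y: not invariant]
(B) x + y  ->  (y) + (x) = x + y   [equals x + y: invariant]
(C) x + 2y  ->  (y) + 2(x) = 2x + y   [differs from x + 2y: not invariant]
(D) x - y  ->  (y) - (x) = -x + y   [differs from x - y: not invariant]

Only option (B), x + y, is unchanged by the transformation.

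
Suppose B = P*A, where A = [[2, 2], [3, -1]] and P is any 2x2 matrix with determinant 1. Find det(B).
-8

By the multiplicative property of determinants, det(B) = det(P*A) = det(P) * det(A) = det(A),
so the determinant is invariant under multiplication by any determinant-1 matrix; we just need det(A).

det(A) = (2)(-1) - (2)(3) = -2 - 6 = -8

Therefore det(B) = 1 * (-8) = -8.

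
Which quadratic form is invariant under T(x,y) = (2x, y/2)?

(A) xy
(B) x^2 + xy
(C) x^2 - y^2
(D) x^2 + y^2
A

T multiplies x by 2 and divides y by 2.
Substitute the transformed coordinates into each option and compare with the original:
(A) xy  ->  (2x)(y/2) = xy   [equals xy: invariant]
(B) x^2 + xy  ->  (2x)^2 + (2x)(y/2) = 4x^2 + xy   [differs from x^2 + xy: not invariant]
(C) x^2 - y^2  ->  (2x)^2 - (y/2)^2 = 4x^2 - y^2/4   [differs from x^2 - y^2: not invariant]
(D) x^2 + y^2  ->  (2x)^2 + (y/2)^2 = 4x^2 + y^2/4   [differs from x^2 + y^2: not invariant]

Only option (A), xy, is unchanged by the transformation.
The factors 2 and 1/2 cancel only in the pure product xy.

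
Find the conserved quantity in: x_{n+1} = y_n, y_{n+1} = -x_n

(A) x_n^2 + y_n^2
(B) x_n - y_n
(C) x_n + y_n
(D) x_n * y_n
A

For the recurrence x_{n+1} = y_n, y_{n+1} = -x_n:

x_{n+1}^2 + y_{n+1}^2 = y_n^2 + (-x_n)^2 = x_n^2 + y_n^2
The sum of squares is conserved (like energy in a harmonic oscillator).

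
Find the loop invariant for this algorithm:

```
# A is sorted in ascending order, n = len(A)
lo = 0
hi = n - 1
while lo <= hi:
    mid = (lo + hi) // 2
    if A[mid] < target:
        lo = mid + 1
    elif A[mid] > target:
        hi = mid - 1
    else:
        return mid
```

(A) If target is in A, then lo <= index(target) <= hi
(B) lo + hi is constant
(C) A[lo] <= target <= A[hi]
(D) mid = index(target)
A

A loop invariant must hold before the first iteration and be re-established by every execution of the body.

(A) If target is in A, then lo <= index(target) <= hi: Before the loop [lo, hi] = [0, n-1] covers every index. When A[mid] < target, sortedness puts target strictly to the right of mid, so setting lo = mid + 1 keeps index(target) in [lo, hi]; symmetrically for hi = mid - 1. Hence 'if target is in A then lo <= index(target) <= hi' holds after every iteration, and when lo > hi it proves target is absent.

The other options fail:
(B) lo + hi is constant: each iteration moves exactly one of lo, hi, so lo + hi changes (e.g. 0 + (n-1) becomes (mid+1) + (n-1)).
(C) A[lo] <= target <= A[hi]: fails when target is not in A (e.g. target < A[0] already violates it before the loop), so it is not maintained in general.
(D) mid = index(target): mid is just the current probe; it equals index(target) only on the iteration that returns.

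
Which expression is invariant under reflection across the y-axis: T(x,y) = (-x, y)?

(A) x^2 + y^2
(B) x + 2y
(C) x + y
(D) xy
A

The map is reflection across the y-axis: T(x,y) = (-x, y).
Substitute the transformed coordinates into each option and compare with the original:
(A) x^2 + y^2  ->  (-x)^2 + (y)^2 = x^2 + y^2   [equals x^2 + y^2: invariant]
(B) x + 2y  ->  (-x) + 2(y) = -x + 2y   [differs from x + 2y: not invariant]
(C) x + y  ->  (-x) + (y) = -x + y   [differs from x + y: not invariant]
(D) xy  ->  (-x)(y) = -xy   [differs from xy: not invariant]

Only option (A), x^2 + y^2, is unchanged by the transformation.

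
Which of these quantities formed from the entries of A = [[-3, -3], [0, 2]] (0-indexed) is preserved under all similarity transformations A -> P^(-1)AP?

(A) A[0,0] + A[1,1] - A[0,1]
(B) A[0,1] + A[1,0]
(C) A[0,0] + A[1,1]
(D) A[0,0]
C

A[0,0] + A[1,1] is the trace of A. By the cyclic property of the trace, tr(P^(-1)AP) = tr(APP^(-1)) = tr(A), so it is the same for every matrix similar to A.

The other combinations are not similarity invariants. For example, take P = [[2, 1], [1, 1]] (det P = 1), so P^(-1) = [[1, -1], [-1, 2]] and
B = P^(-1)AP = [[-11, -8], [13, 10]].
Evaluating each option on A and on B:
(A) A[0,0] + A[1,1] - A[0,1]: 2 for A, 7 for B -> changes
(B) A[0,1] + A[1,0]: -3 for A, 5 for B -> changes
(C) A[0,0] + A[1,1]: -1 for A, -1 for B -> unchanged
(D) A[0,0]: -3 for A, -11 for B -> changes

Only (C) A[0,0] + A[1,1] = -1 survives (and it does so for every P, not just this one), so it is the invariant.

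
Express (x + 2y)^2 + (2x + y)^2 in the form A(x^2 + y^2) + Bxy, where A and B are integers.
5(x^2 + y^2) + 8xy

Expanding: (x + 2y)^2 = x^2 + 4xy + 4y^2
(2x + y)^2 = 4x^2 + 4xy + y^2
Sum = (1+4)(x^2+y^2) + 8xy = 5(x^2 + y^2) + 8xy
This is symmetric in x and y.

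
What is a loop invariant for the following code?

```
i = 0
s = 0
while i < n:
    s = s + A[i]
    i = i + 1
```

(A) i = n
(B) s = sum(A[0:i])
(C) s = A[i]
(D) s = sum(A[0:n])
B

A loop invariant must hold before the first iteration and be re-established by every execution of the body.

(B) s = sum(A[0:i]): Initially i = 0 and s = 0 = sum of the empty slice A[0:0]. If s = sum(A[0:i]) holds at the top of an iteration, the body sets s to sum(A[0:i]) + A[i] = sum(A[0:i+1]) and then i to i+1, so s = sum(A[0:i]) holds again. At exit i = n, giving s = sum(A[0:n]).

The other options fail:
(A) i = n: false initially (i = 0); it is the exit condition, not an invariant.
(C) s = A[i]: after the first iteration s = A[0] but i = 1, so s = A[i] compares s with the wrong element (and fails in general).
(D) s = sum(A[0:n]): false before the loop (s = 0, not the full sum) -- it only becomes true at exit.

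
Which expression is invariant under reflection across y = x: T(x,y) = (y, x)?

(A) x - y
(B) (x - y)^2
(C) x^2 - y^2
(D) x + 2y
B

The map is reflection across y = x: T(x,y) = (y, x).
Substitute the transformed coordinates into each option and compare with the original:
(A) x - y  ->  (y) - (x) = -x + y   [differs from x - y: not invariant]
(B) (x - y)^2  ->  ((y) - (x))^2 = x^2 - 2xy + y^2   [equals (x - y)^2: invariant]
(C) x^2 - y^2  ->  (y)^2 - (x)^2 = -x^2 + y^2   [differs from x^2 - y^2: not invariant]
(D) x + 2y  ->  (y) + 2(x) = 2x + y   [differs from x + 2y: not invariant]

Only option (B), (x - y)^2, is unchanged by the transformation.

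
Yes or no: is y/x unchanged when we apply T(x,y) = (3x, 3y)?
Yes

Substitute T(x,y) = (3x, 3y) into the expression and compare with the original.

Original: y/x
After applying T: (3y)/(3x) = y/x

This is identical to the original y/x, so the expression is invariant.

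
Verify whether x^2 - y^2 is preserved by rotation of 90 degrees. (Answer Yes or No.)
No

Applying rotation by 90 degrees: x' = x*cos(90 degrees) - y*sin(90 degrees) = -y, y' = x*sin(90 degrees) + y*cos(90 degrees) = x

Substituting into x^2 - y^2:
(-y)^2 - (x)^2
= -x^2 + y^2

This differs from the original expression x^2 - y^2, so it is NOT invariant.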